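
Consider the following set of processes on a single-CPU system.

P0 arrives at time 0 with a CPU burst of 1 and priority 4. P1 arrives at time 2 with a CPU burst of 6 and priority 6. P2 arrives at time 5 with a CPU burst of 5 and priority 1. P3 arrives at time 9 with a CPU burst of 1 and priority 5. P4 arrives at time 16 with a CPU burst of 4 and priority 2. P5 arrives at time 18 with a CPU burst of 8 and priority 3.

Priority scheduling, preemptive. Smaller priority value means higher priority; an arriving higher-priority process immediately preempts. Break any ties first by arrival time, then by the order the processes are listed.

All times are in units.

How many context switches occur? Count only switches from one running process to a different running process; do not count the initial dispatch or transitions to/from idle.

4

Gantt: | P0 0-1 | idle 1-2 | P1 2-5 | P2 5-10 | P3 10-11 | P1 11-14 | idle 14-16 | P4 16-20 | P5 20-28 |
Completion: P0=1  P1=14  P2=10  P3=11  P4=20  P5=28
Turnaround (C−A): P0=1  P1=12  P2=5  P3=2  P4=4  P5=10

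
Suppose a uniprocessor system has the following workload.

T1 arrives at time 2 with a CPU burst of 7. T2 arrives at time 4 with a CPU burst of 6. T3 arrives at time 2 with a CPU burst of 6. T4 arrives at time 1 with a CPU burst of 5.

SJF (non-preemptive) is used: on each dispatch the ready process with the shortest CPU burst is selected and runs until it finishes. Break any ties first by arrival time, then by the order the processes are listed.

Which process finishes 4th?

T1

Schedule: | idle 0-1 | T4 1-6 | T3 6-12 | T2 12-18 | T1 18-25 |
Completion: T1=25  T2=18  T3=12  T4=6
Turnaround (C−A): T1=23  T2=14  T3=10  T4=5
Finish order: T4 → T3 → T2 → T1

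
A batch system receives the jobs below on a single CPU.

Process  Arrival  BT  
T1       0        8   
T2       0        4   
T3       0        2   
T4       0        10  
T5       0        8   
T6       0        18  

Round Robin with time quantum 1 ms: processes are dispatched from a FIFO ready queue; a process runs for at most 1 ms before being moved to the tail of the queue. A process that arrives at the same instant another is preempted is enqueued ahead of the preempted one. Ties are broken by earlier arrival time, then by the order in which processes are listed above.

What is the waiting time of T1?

Timeline: | T1 0-1 | T2 1-2 | T3 2-3 | T4 3-4 | T5 4-5 | T6 5-6 | T1 6-7 | T2 7-8 | T3 8-9 | T4 9-10 | T5 10-11 | T6 11-12 | T1 12-13 | T2 13-14 | T4 14-15 | T5 15-16 | T6 16-17 | T1 17-18 | T2 18-19 | T4 19-20 | T5 20-21 | T6 21-22 | T1 22-23 | T4 23-24 | T5 24-25 | T6 25-26 | T1 26-27 | T4 27-28 | T5 28-29 | T6 29-30 | T1 30-31 | T4 31-32 | T5 32-33 | T6 33-34 | T1 34-35 | T4 35-36 | T5 36-37 | T6 37-38 | T4 38-39 | T6 39-40 | T4 40-41 | T6 41-50 |
Completion: T1=35  T2=19  T3=9  T4=41  T5=37  T6=50
Turnaround (C−A): T1=35  T2=19  T3=9  T4=41  T5=37  T6=50
Waiting(T1) = turnaround − burst = 35 − 8 = 27

27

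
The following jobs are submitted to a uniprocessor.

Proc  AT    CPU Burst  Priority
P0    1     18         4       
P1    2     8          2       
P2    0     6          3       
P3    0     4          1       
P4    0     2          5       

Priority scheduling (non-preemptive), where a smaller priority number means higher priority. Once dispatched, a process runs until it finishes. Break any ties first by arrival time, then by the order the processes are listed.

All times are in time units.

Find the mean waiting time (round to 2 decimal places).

13.40

Timeline: | P3 0-4 | P1 4-12 | P2 12-18 | P0 18-36 | P4 36-38 |
Completion: P0=36  P1=12  P2=18  P3=4  P4=38
Turnaround (C−A): P0=35  P1=10  P2=18  P3=4  P4=38
Waiting times: P0=17, P1=2, P2=12, P3=0, P4=36
Average waiting = (17+2+12+0+36) / 5 = 67/5 = 13.40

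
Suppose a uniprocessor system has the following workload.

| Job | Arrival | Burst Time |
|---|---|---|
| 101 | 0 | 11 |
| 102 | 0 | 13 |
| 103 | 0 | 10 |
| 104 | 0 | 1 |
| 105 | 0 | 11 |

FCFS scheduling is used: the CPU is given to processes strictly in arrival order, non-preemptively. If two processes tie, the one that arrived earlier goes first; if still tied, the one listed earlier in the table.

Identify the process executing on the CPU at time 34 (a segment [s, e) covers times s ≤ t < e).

104

Gantt: | 101 0-11 | 102 11-24 | 103 24-34 | 104 34-35 | 105 35-46 |
Completion: 101=11  102=24  103=34  104=35  105=46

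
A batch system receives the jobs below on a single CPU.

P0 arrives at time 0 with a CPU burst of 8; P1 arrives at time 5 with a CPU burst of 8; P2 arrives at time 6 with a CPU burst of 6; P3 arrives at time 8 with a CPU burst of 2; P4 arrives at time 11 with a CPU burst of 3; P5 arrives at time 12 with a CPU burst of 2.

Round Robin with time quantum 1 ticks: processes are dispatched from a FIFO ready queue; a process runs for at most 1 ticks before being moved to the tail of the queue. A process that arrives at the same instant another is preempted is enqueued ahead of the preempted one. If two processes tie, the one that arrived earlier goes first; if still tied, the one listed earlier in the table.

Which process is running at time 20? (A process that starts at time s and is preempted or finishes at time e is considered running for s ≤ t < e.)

P5

Schedule: | P0 0-5 | P1 5-6 | P0 6-7 | P2 7-8 | P1 8-9 | P0 9-10 | P3 10-11 | P2 11-12 | P1 12-13 | P0 13-14 | P4 14-15 | P3 15-16 | P5 16-17 | P2 17-18 | P1 18-19 | P4 19-20 | P5 20-21 | P2 21-22 | P1 22-23 | P4 23-24 | P2 24-25 | P1 25-26 | P2 26-27 | P1 27-29 |
Completion: P0=14  P1=29  P2=27  P3=16  P4=24  P5=21
Turnaround (C−A): P0=14  P1=24  P2=21  P3=8  P4=13  P5=9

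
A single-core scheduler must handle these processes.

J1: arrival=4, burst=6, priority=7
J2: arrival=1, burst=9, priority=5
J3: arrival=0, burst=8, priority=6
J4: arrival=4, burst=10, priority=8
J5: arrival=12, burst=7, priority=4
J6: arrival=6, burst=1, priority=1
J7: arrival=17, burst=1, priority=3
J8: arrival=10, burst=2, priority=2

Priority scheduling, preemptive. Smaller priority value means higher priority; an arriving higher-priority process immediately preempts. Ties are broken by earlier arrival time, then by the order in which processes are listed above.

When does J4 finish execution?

Schedule: | J3 0-1 | J2 1-6 | J6 6-7 | J2 7-10 | J8 10-12 | J5 12-17 | J7 17-18 | J5 18-20 | J2 20-21 | J3 21-28 | J1 28-34 | J4 34-44 |
Completion: J1=34  J2=21  J3=28  J4=44  J5=20  J6=7  J7=18  J8=12
Turnaround (C−A): J1=30  J2=20  J3=28  J4=40  J5=8  J6=1  J7=1  J8=2

44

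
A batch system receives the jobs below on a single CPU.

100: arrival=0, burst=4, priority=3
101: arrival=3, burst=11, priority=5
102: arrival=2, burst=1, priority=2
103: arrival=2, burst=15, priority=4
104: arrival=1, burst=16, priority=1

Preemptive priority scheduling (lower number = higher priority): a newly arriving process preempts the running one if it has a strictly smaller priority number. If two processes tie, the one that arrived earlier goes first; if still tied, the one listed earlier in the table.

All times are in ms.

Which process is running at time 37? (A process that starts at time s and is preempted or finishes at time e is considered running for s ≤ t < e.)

101

Schedule: | 100 0-1 | 104 1-17 | 102 17-18 | 100 18-21 | 103 21-36 | 101 36-47 |
Completion: 100=21  101=47  102=18  103=36  104=17
Turnaround (C−A): 100=21  101=44  102=16  103=34  104=16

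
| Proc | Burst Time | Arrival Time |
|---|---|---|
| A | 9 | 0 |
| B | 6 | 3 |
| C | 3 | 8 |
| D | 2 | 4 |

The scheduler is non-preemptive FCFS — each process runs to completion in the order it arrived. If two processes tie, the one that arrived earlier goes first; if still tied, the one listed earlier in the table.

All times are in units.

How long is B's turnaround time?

12

Gantt: | A 0-9 | B 9-15 | D 15-17 | C 17-20 |
Completion: A=9  B=15  C=20  D=17
Turnaround (C−A): A=9  B=12  C=12  D=13
Turnaround(B) = completion − arrival = 15 − 3 = 12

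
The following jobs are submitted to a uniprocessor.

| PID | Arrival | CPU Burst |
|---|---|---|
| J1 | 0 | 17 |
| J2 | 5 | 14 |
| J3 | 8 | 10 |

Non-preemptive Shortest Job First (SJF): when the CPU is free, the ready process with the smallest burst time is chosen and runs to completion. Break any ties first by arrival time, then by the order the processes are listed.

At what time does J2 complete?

Gantt: | J1 0-17 | J3 17-27 | J2 27-41 |
Completion: J1=17  J2=41  J3=27

41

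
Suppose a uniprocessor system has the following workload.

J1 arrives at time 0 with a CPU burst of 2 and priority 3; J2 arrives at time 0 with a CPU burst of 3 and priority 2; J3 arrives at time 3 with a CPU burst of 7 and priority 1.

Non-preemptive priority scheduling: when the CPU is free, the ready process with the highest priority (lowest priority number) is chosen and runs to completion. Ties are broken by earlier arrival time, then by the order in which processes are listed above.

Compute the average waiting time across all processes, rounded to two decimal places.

Gantt: | J2 0-3 | J3 3-10 | J1 10-12 |
Completion: J1=12  J2=3  J3=10
Turnaround (C−A): J1=12  J2=3  J3=7
Waiting times: J1=10, J2=0, J3=0
Average waiting = (10+0+0) / 3 = 10/3 = 3.33

3.33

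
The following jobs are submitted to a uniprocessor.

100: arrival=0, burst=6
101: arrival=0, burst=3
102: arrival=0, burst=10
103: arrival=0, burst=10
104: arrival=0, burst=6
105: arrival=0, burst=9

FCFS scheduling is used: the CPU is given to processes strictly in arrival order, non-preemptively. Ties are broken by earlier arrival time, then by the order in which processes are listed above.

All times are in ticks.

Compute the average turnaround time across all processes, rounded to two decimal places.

Gantt: | 100 0-6 | 101 6-9 | 102 9-19 | 103 19-29 | 104 29-35 | 105 35-44 |
Completion: 100=6  101=9  102=19  103=29  104=35  105=44
Turnaround (C−A): 100=6  101=9  102=19  103=29  104=35  105=44
Turnaround times: 100=6, 101=9, 102=19, 103=29, 104=35, 105=44
Average turnaround = (6+9+19+29+35+44) / 6 = 142/6 = 23.67

23.67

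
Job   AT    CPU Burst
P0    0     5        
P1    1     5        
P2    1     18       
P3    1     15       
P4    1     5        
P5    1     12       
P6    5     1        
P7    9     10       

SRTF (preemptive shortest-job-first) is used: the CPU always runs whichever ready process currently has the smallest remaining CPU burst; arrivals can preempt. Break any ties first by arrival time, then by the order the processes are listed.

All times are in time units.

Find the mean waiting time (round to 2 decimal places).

17.00

Schedule: | P0 0-5 | P6 5-6 | P1 6-11 | P4 11-16 | P7 16-26 | P5 26-38 | P3 38-53 | P2 53-71 |
Completion: P0=5  P1=11  P2=71  P3=53  P4=16  P5=38  P6=6  P7=26
Turnaround (C−A): P0=5  P1=10  P2=70  P3=52  P4=15  P5=37  P6=1  P7=17
Waiting times: P0=0, P1=5, P2=52, P3=37, P4=10, P5=25, P6=0, P7=7
Average waiting = (0+5+52+37+10+25+0+7) / 8 = 136/8 = 17.00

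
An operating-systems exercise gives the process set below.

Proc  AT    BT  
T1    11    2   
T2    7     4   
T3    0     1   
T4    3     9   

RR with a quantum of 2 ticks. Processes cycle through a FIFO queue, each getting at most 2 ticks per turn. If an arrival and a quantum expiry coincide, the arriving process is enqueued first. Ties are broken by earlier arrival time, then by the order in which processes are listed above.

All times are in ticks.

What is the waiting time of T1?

Timeline: | T3 0-1 | idle 1-3 | T4 3-7 | T2 7-9 | T4 9-11 | T2 11-13 | T1 13-15 | T4 15-18 |
Completion: T1=15  T2=13  T3=1  T4=18
Turnaround (C−A): T1=4  T2=6  T3=1  T4=15
Waiting(T1) = turnaround − burst = 4 − 2 = 2

2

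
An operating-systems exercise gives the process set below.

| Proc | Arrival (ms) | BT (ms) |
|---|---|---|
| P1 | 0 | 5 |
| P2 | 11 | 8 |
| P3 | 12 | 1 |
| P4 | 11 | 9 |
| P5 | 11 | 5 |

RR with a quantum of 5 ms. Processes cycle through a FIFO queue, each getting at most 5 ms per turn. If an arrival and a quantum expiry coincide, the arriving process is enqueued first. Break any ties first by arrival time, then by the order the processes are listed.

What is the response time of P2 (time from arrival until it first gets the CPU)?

Gantt: | P1 0-5 | idle 5-11 | P2 11-16 | P4 16-21 | P5 21-26 | P3 26-27 | P2 27-30 | P4 30-34 |
Completion: P1=5  P2=30  P3=27  P4=34  P5=26
Response(P2) = first start − arrival = 11 − 11 = 0

0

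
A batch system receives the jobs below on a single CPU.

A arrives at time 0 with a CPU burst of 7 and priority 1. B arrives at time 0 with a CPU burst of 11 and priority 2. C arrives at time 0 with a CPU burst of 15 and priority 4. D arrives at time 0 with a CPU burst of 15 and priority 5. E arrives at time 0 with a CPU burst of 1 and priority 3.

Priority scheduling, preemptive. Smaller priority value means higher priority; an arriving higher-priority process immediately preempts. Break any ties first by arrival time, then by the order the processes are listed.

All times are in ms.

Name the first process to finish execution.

Gantt: | A 0-7 | B 7-18 | E 18-19 | C 19-34 | D 34-49 |
Completion: A=7  B=18  C=34  D=49  E=19
Finish order: A → B → E → C → D

A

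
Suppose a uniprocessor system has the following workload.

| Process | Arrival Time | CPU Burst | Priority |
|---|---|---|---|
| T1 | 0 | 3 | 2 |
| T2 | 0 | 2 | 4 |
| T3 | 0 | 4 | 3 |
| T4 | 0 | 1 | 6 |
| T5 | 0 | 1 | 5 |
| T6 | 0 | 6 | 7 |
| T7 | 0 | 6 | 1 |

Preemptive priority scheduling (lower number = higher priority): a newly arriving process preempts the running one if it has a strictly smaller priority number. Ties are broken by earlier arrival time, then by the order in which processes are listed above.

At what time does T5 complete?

Timeline: | T7 0-6 | T1 6-9 | T3 9-13 | T2 13-15 | T5 15-16 | T4 16-17 | T6 17-23 |
Completion: T1=9  T2=15  T3=13  T4=17  T5=16  T6=23  T7=6

16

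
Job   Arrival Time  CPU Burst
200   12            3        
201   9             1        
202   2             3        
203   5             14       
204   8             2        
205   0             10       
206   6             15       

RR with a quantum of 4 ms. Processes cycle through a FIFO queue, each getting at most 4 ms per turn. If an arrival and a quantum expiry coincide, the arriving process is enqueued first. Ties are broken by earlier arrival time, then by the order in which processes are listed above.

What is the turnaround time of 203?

40

Gantt: | 205 0-4 | 202 4-7 | 205 7-11 | 203 11-15 | 206 15-19 | 204 19-21 | 201 21-22 | 205 22-24 | 200 24-27 | 203 27-31 | 206 31-35 | 203 35-39 | 206 39-43 | 203 43-45 | 206 45-48 |
Completion: 200=27  201=22  202=7  203=45  204=21  205=24  206=48
Turnaround(203) = completion − arrival = 45 − 5 = 40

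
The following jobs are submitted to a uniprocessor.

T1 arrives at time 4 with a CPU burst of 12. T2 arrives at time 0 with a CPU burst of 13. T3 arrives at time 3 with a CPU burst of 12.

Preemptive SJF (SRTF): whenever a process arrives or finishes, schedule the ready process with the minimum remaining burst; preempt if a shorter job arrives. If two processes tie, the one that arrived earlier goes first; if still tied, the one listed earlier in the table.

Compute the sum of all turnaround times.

68

Timeline: | T2 0-13 | T3 13-25 | T1 25-37 |
Completion: T1=37  T2=13  T3=25
Turnaround (C−A): T1=33  T2=13  T3=22
Turnaround = completion − arrival: T1=33, T2=13, T3=22
Total turnaround = 33 + 13 + 22 = 68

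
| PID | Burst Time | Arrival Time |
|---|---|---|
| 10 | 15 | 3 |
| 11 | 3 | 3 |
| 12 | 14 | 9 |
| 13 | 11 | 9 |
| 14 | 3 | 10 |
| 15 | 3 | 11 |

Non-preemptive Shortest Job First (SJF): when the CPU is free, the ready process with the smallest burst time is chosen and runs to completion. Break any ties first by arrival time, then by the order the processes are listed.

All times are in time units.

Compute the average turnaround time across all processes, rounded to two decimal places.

Gantt: | idle 0-3 | 11 3-6 | 10 6-21 | 14 21-24 | 15 24-27 | 13 27-38 | 12 38-52 |
Completion: 10=21  11=6  12=52  13=38  14=24  15=27
Turnaround (C−A): 10=18  11=3  12=43  13=29  14=14  15=16
Turnaround times: 10=18, 11=3, 12=43, 13=29, 14=14, 15=16
Average turnaround = (18+3+43+29+14+16) / 6 = 123/6 = 20.50

20.50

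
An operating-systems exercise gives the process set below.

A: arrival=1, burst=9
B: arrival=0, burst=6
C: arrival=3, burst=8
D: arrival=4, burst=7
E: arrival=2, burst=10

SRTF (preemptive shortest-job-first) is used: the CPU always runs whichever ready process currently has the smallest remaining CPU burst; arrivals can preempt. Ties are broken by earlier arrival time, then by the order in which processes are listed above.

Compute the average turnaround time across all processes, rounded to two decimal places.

Gantt: | B 0-6 | D 6-13 | C 13-21 | A 21-30 | E 30-40 |
Completion: A=30  B=6  C=21  D=13  E=40
Turnaround (C−A): A=29  B=6  C=18  D=9  E=38
Turnaround times: A=29, B=6, C=18, D=9, E=38
Average turnaround = (29+6+18+9+38) / 5 = 100/5 = 20.00

20.00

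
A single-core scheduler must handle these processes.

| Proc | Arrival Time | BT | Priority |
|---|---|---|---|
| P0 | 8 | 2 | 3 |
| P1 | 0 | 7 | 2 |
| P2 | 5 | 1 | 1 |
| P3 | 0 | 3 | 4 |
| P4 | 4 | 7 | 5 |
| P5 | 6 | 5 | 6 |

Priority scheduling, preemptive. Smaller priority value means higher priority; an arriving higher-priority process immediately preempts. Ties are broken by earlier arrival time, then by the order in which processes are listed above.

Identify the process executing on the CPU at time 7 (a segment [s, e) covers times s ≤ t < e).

P1

Gantt: | P1 0-5 | P2 5-6 | P1 6-8 | P0 8-10 | P3 10-13 | P4 13-20 | P5 20-25 |
Completion: P0=10  P1=8  P2=6  P3=13  P4=20  P5=25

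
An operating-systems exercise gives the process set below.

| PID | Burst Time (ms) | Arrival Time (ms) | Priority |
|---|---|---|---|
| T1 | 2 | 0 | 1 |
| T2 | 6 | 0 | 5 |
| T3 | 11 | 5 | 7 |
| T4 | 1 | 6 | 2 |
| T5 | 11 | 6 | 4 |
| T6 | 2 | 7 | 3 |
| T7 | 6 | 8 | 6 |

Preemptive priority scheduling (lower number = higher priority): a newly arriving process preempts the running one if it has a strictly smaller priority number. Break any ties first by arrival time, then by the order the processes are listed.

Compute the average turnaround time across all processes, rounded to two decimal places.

13.57

Timeline: | T1 0-2 | T2 2-6 | T4 6-7 | T6 7-9 | T5 9-20 | T2 20-22 | T7 22-28 | T3 28-39 |
Completion: T1=2  T2=22  T3=39  T4=7  T5=20  T6=9  T7=28
Turnaround (C−A): T1=2  T2=22  T3=34  T4=1  T5=14  T6=2  T7=20
Turnaround times: T1=2, T2=22, T3=34, T4=1, T5=14, T6=2, T7=20
Average turnaround = (2+22+34+1+14+2+20) / 7 = 95/7 = 13.57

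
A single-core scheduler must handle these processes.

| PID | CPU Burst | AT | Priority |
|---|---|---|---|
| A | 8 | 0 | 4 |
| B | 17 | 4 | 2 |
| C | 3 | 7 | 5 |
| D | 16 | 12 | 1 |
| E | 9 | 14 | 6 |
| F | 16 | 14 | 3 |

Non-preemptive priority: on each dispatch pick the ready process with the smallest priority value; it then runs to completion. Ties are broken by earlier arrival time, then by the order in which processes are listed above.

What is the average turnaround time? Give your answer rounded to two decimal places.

34.83

Schedule: | A 0-8 | B 8-25 | D 25-41 | F 41-57 | C 57-60 | E 60-69 |
Completion: A=8  B=25  C=60  D=41  E=69  F=57
Turnaround (C−A): A=8  B=21  C=53  D=29  E=55  F=43
Turnaround times: A=8, B=21, C=53, D=29, E=55, F=43
Average turnaround = (8+21+53+29+55+43) / 6 = 209/6 = 34.83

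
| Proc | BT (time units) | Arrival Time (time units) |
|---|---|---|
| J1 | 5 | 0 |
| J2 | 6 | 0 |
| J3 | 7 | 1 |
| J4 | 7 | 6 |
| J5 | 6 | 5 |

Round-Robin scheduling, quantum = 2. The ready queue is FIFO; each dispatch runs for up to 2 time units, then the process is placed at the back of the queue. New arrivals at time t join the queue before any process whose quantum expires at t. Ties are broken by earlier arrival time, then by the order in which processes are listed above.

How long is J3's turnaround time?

29

Schedule: | J1 0-2 | J2 2-4 | J3 4-6 | J1 6-8 | J2 8-10 | J5 10-12 | J4 12-14 | J3 14-16 | J1 16-17 | J2 17-19 | J5 19-21 | J4 21-23 | J3 23-25 | J5 25-27 | J4 27-29 | J3 29-30 | J4 30-31 |
Completion: J1=17  J2=19  J3=30  J4=31  J5=27
Turnaround (C−A): J1=17  J2=19  J3=29  J4=25  J5=22
Turnaround(J3) = completion − arrival = 30 − 1 = 29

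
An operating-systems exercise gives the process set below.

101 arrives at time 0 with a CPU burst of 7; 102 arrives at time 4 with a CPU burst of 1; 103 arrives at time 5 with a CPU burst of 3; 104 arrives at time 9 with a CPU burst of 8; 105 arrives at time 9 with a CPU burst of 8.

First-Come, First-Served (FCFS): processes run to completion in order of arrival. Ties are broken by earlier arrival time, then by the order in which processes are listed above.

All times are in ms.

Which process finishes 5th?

Timeline: | 101 0-7 | 102 7-8 | 103 8-11 | 104 11-19 | 105 19-27 |
Completion: 101=7  102=8  103=11  104=19  105=27
Finish order: 101 → 102 → 103 → 104 → 105

105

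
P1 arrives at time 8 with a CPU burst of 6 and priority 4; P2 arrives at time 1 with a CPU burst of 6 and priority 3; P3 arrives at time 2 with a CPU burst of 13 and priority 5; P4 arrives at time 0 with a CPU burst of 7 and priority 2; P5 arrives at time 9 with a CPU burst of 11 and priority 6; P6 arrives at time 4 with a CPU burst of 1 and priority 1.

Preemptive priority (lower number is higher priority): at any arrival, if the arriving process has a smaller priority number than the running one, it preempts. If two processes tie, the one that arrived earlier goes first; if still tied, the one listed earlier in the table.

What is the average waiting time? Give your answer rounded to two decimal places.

9.33

Timeline: | P4 0-4 | P6 4-5 | P4 5-8 | P2 8-14 | P1 14-20 | P3 20-33 | P5 33-44 |
Completion: P1=20  P2=14  P3=33  P4=8  P5=44  P6=5
Turnaround (C−A): P1=12  P2=13  P3=31  P4=8  P5=35  P6=1
Waiting times: P1=6, P2=7, P3=18, P4=1, P5=24, P6=0
Average waiting = (6+7+18+1+24+0) / 6 = 56/6 = 9.33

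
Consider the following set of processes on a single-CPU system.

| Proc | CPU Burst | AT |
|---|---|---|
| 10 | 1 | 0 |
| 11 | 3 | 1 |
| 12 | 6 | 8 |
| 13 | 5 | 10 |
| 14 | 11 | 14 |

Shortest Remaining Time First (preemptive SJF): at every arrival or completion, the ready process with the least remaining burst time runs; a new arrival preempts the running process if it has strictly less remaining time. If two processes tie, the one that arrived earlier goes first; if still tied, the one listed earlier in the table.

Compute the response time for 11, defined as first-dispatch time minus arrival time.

Timeline: | 10 0-1 | 11 1-4 | idle 4-8 | 12 8-14 | 13 14-19 | 14 19-30 |
Completion: 10=1  11=4  12=14  13=19  14=30
Response(11) = first start − arrival = 1 − 1 = 0

0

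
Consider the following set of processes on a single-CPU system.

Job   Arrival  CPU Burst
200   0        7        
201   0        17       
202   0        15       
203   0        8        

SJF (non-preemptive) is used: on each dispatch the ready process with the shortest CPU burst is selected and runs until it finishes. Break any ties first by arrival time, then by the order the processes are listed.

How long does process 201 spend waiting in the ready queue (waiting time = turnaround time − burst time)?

Timeline: | 200 0-7 | 203 7-15 | 202 15-30 | 201 30-47 |
Completion: 200=7  201=47  202=30  203=15
Turnaround (C−A): 200=7  201=47  202=30  203=15
Waiting(201) = turnaround − burst = 47 − 17 = 30

30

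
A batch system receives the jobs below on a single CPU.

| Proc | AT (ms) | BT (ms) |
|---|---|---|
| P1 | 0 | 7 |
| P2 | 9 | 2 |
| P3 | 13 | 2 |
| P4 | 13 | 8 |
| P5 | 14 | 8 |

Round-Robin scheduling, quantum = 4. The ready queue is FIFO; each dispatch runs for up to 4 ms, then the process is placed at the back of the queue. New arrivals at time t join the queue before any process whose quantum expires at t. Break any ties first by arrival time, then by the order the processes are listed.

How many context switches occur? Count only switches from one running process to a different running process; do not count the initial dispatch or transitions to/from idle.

Timeline: | P1 0-7 | idle 7-9 | P2 9-11 | idle 11-13 | P3 13-15 | P4 15-19 | P5 19-23 | P4 23-27 | P5 27-31 |
Completion: P1=7  P2=11  P3=15  P4=27  P5=31
Turnaround (C−A): P1=7  P2=2  P3=2  P4=14  P5=17

4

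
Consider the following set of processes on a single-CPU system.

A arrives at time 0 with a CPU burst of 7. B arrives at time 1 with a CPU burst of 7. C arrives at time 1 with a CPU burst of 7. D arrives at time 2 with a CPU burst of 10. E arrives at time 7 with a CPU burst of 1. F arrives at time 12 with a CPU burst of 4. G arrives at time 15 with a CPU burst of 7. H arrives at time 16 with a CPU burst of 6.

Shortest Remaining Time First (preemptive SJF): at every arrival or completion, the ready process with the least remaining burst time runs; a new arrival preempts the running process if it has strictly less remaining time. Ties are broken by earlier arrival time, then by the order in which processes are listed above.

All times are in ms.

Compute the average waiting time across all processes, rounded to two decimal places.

Schedule: | A 0-7 | E 7-8 | B 8-15 | F 15-19 | H 19-25 | C 25-32 | G 32-39 | D 39-49 |
Completion: A=7  B=15  C=32  D=49  E=8  F=19  G=39  H=25
Turnaround (C−A): A=7  B=14  C=31  D=47  E=1  F=7  G=24  H=9
Waiting times: A=0, B=7, C=24, D=37, E=0, F=3, G=17, H=3
Average waiting = (0+7+24+37+0+3+17+3) / 8 = 91/8 = 11.38

11.38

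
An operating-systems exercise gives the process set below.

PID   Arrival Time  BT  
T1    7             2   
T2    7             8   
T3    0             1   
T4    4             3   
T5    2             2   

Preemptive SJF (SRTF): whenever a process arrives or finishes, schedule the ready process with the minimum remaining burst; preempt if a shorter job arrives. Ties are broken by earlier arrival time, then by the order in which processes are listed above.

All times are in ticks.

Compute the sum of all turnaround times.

18

Timeline: | T3 0-1 | idle 1-2 | T5 2-4 | T4 4-7 | T1 7-9 | T2 9-17 |
Completion: T1=9  T2=17  T3=1  T4=7  T5=4
Turnaround (C−A): T1=2  T2=10  T3=1  T4=3  T5=2
Turnaround = completion − arrival: T1=2, T2=10, T3=1, T4=3, T5=2
Total turnaround = 2 + 10 + 1 + 3 + 2 = 18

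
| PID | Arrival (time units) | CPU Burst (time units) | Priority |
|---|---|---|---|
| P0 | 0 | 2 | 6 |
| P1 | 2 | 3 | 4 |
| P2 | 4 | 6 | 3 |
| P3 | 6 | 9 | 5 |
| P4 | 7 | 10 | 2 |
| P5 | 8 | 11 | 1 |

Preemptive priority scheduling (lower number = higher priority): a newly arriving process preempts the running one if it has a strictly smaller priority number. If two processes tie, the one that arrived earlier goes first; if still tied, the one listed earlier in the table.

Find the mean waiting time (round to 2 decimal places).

14.17

Schedule: | P0 0-2 | P1 2-4 | P2 4-7 | P4 7-8 | P5 8-19 | P4 19-28 | P2 28-31 | P1 31-32 | P3 32-41 |
Completion: P0=2  P1=32  P2=31  P3=41  P4=28  P5=19
Turnaround (C−A): P0=2  P1=30  P2=27  P3=35  P4=21  P5=11
Waiting times: P0=0, P1=27, P2=21, P3=26, P4=11, P5=0
Average waiting = (0+27+21+26+11+0) / 6 = 85/6 = 14.17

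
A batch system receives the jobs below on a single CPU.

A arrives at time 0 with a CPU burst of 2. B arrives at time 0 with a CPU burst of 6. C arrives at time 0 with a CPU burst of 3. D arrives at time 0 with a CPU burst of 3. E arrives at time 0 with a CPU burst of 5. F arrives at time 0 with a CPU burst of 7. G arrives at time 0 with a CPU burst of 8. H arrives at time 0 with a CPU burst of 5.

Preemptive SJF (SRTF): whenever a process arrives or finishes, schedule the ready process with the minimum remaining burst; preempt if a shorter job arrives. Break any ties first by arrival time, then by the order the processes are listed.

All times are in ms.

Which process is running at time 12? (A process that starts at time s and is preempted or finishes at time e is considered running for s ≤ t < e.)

E

Gantt: | A 0-2 | C 2-5 | D 5-8 | E 8-13 | H 13-18 | B 18-24 | F 24-31 | G 31-39 |
Completion: A=2  B=24  C=5  D=8  E=13  F=31  G=39  H=18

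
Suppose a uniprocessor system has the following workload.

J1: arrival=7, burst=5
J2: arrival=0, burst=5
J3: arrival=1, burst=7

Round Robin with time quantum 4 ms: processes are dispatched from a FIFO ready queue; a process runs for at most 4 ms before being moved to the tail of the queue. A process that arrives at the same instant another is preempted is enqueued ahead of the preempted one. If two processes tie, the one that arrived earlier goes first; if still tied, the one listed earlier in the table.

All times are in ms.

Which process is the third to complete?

Gantt: | J2 0-4 | J3 4-8 | J2 8-9 | J1 9-13 | J3 13-16 | J1 16-17 |
Completion: J1=17  J2=9  J3=16
Finish order: J2 → J3 → J1

J1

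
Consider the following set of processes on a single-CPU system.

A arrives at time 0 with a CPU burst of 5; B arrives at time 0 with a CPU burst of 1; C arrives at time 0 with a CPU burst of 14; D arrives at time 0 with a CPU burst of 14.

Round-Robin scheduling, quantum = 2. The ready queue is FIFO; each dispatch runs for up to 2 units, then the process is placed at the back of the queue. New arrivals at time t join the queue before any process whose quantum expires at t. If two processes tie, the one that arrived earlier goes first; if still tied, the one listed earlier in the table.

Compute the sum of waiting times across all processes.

Gantt: | A 0-2 | B 2-3 | C 3-5 | D 5-7 | A 7-9 | C 9-11 | D 11-13 | A 13-14 | C 14-16 | D 16-18 | C 18-20 | D 20-22 | C 22-24 | D 24-26 | C 26-28 | D 28-30 | C 30-32 | D 32-34 |
Completion: A=14  B=3  C=32  D=34
Turnaround (C−A): A=14  B=3  C=32  D=34
Waiting = turnaround − burst: A=9, B=2, C=18, D=20
Total waiting = 9 + 2 + 18 + 20 = 49

49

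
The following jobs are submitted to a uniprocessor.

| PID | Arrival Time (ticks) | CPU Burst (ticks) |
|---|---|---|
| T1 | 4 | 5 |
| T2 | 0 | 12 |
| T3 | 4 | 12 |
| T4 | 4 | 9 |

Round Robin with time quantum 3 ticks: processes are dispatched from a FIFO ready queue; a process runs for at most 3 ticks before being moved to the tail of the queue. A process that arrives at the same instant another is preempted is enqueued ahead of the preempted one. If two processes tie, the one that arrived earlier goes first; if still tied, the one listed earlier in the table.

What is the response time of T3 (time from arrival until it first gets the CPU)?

5

Schedule: | T2 0-6 | T1 6-9 | T3 9-12 | T4 12-15 | T2 15-18 | T1 18-20 | T3 20-23 | T4 23-26 | T2 26-29 | T3 29-32 | T4 32-35 | T3 35-38 |
Completion: T1=20  T2=29  T3=38  T4=35
Turnaround (C−A): T1=16  T2=29  T3=34  T4=31
Response(T3) = first start − arrival = 9 − 4 = 5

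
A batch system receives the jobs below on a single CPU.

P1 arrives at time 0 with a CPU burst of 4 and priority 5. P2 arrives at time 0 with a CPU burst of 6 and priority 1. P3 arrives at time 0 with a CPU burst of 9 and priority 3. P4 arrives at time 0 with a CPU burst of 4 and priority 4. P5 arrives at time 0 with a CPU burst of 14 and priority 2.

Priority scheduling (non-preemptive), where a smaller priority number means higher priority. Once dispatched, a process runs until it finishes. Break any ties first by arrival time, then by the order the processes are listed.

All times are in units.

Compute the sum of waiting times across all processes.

88

Timeline: | P2 0-6 | P5 6-20 | P3 20-29 | P4 29-33 | P1 33-37 |
Completion: P1=37  P2=6  P3=29  P4=33  P5=20
Turnaround (C−A): P1=37  P2=6  P3=29  P4=33  P5=20
Waiting = turnaround − burst: P1=33, P2=0, P3=20, P4=29, P5=6
Total waiting = 33 + 0 + 20 + 29 + 6 = 88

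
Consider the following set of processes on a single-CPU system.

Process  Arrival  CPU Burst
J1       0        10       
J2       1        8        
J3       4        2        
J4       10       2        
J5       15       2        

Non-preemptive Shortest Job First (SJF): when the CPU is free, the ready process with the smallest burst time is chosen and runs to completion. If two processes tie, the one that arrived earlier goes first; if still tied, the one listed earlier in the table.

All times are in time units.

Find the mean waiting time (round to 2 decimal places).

5.60

Gantt: | J1 0-10 | J3 10-12 | J4 12-14 | J2 14-22 | J5 22-24 |
Completion: J1=10  J2=22  J3=12  J4=14  J5=24
Turnaround (C−A): J1=10  J2=21  J3=8  J4=4  J5=9
Waiting times: J1=0, J2=13, J3=6, J4=2, J5=7
Average waiting = (0+13+6+2+7) / 5 = 28/5 = 5.60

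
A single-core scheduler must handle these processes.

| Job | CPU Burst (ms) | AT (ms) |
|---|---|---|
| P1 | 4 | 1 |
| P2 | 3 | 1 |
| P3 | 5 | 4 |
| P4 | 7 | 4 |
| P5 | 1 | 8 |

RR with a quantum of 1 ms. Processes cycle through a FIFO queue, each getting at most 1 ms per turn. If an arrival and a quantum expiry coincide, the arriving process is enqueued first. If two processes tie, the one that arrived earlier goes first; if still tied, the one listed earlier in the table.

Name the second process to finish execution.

P5

Timeline: | idle 0-1 | P1 1-2 | P2 2-3 | P1 3-4 | P2 4-5 | P3 5-6 | P4 6-7 | P1 7-8 | P2 8-9 | P3 9-10 | P4 10-11 | P5 11-12 | P1 12-13 | P3 13-14 | P4 14-15 | P3 15-16 | P4 16-17 | P3 17-18 | P4 18-21 |
Completion: P1=13  P2=9  P3=18  P4=21  P5=12
Finish order: P2 → P5 → P1 → P3 → P4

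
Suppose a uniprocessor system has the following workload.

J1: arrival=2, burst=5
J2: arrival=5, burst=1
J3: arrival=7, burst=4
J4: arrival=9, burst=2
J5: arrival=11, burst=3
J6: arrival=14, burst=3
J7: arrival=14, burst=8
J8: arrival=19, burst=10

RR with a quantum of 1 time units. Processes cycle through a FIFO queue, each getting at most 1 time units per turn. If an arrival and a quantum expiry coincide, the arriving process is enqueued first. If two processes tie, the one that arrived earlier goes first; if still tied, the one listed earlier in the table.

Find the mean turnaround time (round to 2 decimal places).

Timeline: | idle 0-2 | J1 2-5 | J2 5-6 | J1 6-7 | J3 7-8 | J1 8-9 | J3 9-10 | J4 10-11 | J3 11-12 | J5 12-13 | J4 13-14 | J3 14-15 | J5 15-16 | J6 16-17 | J7 17-18 | J5 18-19 | J6 19-20 | J7 20-21 | J8 21-22 | J6 22-23 | J7 23-24 | J8 24-25 | J7 25-26 | J8 26-27 | J7 27-28 | J8 28-29 | J7 29-30 | J8 30-31 | J7 31-32 | J8 32-33 | J7 33-34 | J8 34-38 |
Completion: J1=9  J2=6  J3=15  J4=14  J5=19  J6=23  J7=34  J8=38
Turnaround times: J1=7, J2=1, J3=8, J4=5, J5=8, J6=9, J7=20, J8=19
Average turnaround = (7+1+8+5+8+9+20+19) / 8 = 77/8 = 9.63

9.63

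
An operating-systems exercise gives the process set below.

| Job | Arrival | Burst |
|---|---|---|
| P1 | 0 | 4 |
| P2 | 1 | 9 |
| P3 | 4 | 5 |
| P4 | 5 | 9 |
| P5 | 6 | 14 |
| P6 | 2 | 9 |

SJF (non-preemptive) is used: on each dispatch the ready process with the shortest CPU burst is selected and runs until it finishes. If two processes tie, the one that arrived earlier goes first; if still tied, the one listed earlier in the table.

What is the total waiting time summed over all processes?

Schedule: | P1 0-4 | P3 4-9 | P2 9-18 | P6 18-27 | P4 27-36 | P5 36-50 |
Completion: P1=4  P2=18  P3=9  P4=36  P5=50  P6=27
Waiting = turnaround − burst: P1=0, P2=8, P3=0, P4=22, P5=30, P6=16
Total waiting = 0 + 8 + 0 + 22 + 30 + 16 = 76

76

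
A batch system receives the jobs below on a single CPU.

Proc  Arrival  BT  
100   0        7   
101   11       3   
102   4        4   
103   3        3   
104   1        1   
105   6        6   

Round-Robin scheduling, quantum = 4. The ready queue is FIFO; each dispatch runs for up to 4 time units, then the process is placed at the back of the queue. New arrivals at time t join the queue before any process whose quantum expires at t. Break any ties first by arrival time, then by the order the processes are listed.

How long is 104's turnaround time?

Timeline: | 100 0-4 | 104 4-5 | 103 5-8 | 102 8-12 | 100 12-15 | 105 15-19 | 101 19-22 | 105 22-24 |
Completion: 100=15  101=22  102=12  103=8  104=5  105=24
Turnaround (C−A): 100=15  101=11  102=8  103=5  104=4  105=18
Turnaround(104) = completion − arrival = 5 − 1 = 4

4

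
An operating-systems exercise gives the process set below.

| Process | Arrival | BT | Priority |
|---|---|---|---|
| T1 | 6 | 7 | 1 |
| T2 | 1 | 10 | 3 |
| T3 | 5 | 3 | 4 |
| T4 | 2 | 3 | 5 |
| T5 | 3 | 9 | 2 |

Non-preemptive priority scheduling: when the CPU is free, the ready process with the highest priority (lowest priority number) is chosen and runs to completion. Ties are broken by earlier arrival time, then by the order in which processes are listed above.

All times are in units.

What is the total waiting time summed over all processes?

70

Schedule: | idle 0-1 | T2 1-11 | T1 11-18 | T5 18-27 | T3 27-30 | T4 30-33 |
Completion: T1=18  T2=11  T3=30  T4=33  T5=27
Turnaround (C−A): T1=12  T2=10  T3=25  T4=31  T5=24
Waiting = turnaround − burst: T1=5, T2=0, T3=22, T4=28, T5=15
Total waiting = 5 + 0 + 22 + 28 + 15 = 70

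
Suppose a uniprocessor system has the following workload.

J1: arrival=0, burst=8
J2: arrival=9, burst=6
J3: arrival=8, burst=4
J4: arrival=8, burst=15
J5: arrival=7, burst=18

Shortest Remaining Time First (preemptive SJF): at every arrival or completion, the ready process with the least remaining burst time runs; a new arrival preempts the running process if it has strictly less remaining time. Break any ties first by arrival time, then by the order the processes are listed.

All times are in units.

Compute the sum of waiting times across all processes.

Gantt: | J1 0-8 | J3 8-12 | J2 12-18 | J4 18-33 | J5 33-51 |
Completion: J1=8  J2=18  J3=12  J4=33  J5=51
Turnaround (C−A): J1=8  J2=9  J3=4  J4=25  J5=44
Waiting = turnaround − burst: J1=0, J2=3, J3=0, J4=10, J5=26
Total waiting = 0 + 3 + 0 + 10 + 26 = 39

39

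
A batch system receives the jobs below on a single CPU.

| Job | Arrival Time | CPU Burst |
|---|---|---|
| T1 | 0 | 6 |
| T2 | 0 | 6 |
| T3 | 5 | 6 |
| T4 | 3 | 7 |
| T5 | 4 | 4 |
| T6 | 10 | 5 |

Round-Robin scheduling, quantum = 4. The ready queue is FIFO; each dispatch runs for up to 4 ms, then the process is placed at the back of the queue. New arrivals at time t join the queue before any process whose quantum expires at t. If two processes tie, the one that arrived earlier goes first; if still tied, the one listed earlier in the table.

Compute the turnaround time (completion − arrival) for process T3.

Schedule: | T1 0-4 | T2 4-8 | T4 8-12 | T5 12-16 | T1 16-18 | T3 18-22 | T2 22-24 | T6 24-28 | T4 28-31 | T3 31-33 | T6 33-34 |
Completion: T1=18  T2=24  T3=33  T4=31  T5=16  T6=34
Turnaround (C−A): T1=18  T2=24  T3=28  T4=28  T5=12  T6=24
Turnaround(T3) = completion − arrival = 33 − 5 = 28

28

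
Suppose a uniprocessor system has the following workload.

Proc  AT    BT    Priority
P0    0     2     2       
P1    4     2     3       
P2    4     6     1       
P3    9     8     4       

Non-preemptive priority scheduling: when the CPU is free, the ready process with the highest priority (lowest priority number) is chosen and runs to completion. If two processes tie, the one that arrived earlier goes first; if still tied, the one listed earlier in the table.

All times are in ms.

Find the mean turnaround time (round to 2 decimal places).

Gantt: | P0 0-2 | idle 2-4 | P2 4-10 | P1 10-12 | P3 12-20 |
Completion: P0=2  P1=12  P2=10  P3=20
Turnaround times: P0=2, P1=8, P2=6, P3=11
Average turnaround = (2+8+6+11) / 4 = 27/4 = 6.75

6.75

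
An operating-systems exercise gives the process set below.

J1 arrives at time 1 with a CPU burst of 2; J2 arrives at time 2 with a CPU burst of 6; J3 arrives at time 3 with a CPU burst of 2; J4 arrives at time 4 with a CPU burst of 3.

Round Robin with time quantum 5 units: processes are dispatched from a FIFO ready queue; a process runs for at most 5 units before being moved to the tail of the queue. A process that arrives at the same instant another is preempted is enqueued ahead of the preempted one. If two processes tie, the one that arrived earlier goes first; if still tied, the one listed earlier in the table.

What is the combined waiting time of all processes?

Schedule: | idle 0-1 | J1 1-3 | J2 3-8 | J3 8-10 | J4 10-13 | J2 13-14 |
Completion: J1=3  J2=14  J3=10  J4=13
Waiting = turnaround − burst: J1=0, J2=6, J3=5, J4=6
Total waiting = 0 + 6 + 5 + 6 = 17

17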